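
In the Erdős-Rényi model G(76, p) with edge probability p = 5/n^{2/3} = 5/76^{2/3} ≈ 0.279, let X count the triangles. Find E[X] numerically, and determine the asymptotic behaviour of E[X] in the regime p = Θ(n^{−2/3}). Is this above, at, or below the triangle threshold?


Number of potential triangles: C(76, 3) = 70300.
Each occurs with probability p³ ≈ (0.279)³ ≈ 2.16413e-02.
By linearity: E[X] = C(76, 3)·p³ ≈ 70300 · 2.16413e-02 ≈ 1521.382.
Since α = 2/3 < 1, p = c/n^{2/3} ≫ 1/n is above the triangle threshold p ~ 1/n. Asymptotically E[X] ~ (c³/6)·n^{3(1−α)} = (5³/6)·n^{1} → ∞; triangles are abundant w.h.p.

E[X] ≈ 1521.382; in regime p = Θ(1/n^{2/3}) E[X] diverges (above the triangle threshold p ~ 1/n).


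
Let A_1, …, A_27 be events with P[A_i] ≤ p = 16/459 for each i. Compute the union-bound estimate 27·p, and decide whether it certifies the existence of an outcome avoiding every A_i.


Union bound: P[∪_{i=1}^{27} A_i] ≤ Σ_i P[A_i] ≤ 27·p = 27·(16/459) = 16/17.
Numerically: 16/17 ≈ 0.9412.
Is 16/17 < 1? YES.
Since P[∪ A_i] ≤ 16/17 < 1, the complement has P[∩ A_i^c] ≥ 1 − 16/17 = 1/17 > 0, so some outcome avoids every A_i.

27·p = 16/17 ≈ 0.9412; existence CERTIFIED by the union bound.


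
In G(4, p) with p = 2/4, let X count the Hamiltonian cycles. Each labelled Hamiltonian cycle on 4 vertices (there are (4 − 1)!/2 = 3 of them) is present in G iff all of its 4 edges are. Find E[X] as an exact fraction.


K_4 has (4 − 1)!/2 = 3 labelled Hamiltonian cycles.
For each such Hamiltonian cycle H, let X_H = 1 if all 4 edges of H are present in G. Then P[X_H = 1] = p^{4} = (1/2)^{4} = 1/16.
By linearity: E[X] = Σ_H E[X_H] = 3 · p^{4} = 3 · 1/16 = 3/16.
Numerically: E[X] ≈ 0.1875.

E[X] = 3 · (1/2)^{4} = 3/16 ≈ 0.1875.


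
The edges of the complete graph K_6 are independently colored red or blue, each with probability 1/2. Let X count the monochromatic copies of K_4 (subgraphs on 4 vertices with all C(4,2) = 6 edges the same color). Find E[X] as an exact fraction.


Let X = Σ_S X_S over the C(6, 4) = 15 subsets S of size 4, where X_S = 1 if the K_4 on S is monochromatic.
For a fixed S, the K_4 on S has C(4, 2) = 6 edges. P[all 6 edges red] = (1/2)^6, and likewise for blue, so P[monochromatic] = 2·(1/2)^6 = 2^{1 − 6} = 1/32.
By linearity: E[X] = C(6, 4) · 2^{1 − 6} = 15 · 1/32 = 15/32.
Numerically: E[X] ≈ 0.468750.

E[X] = C(6,4)·2^(1−C(4,2)) = 15/32 ≈ 0.468750.


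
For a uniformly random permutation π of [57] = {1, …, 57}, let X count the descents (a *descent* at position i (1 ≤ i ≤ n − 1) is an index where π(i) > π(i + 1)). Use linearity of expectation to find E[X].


Write X = Σ X_I over i = 1, …, 56, with X_I the indicator of one descent.
There are 56 indicators.
For each fixed i, the pair (π(i), π(i+1)) is a uniformly random ordered pair of distinct values from {1, …, 57}; by symmetry P[π(i) > π(i+1)] = 1/2.
By linearity: E[X] = 56 · (1/2) = (57 − 1) · (1/2) = 28 ≈ 28.000.

E[X] = 28 = 28.000.


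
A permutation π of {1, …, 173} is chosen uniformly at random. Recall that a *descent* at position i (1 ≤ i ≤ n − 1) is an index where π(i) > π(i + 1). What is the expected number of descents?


Write X = Σ X_I over i = 1, …, 172, with X_I the indicator of one descent.
There are 172 indicators.
For each fixed i, the pair (π(i), π(i+1)) is a uniformly random ordered pair of distinct values from {1, …, 173}; by symmetry P[π(i) > π(i+1)] = 1/2.
By linearity: E[X] = 172 · (1/2) = (173 − 1) · (1/2) = 86 ≈ 86.000.

E[X] = 86 = 86.000.


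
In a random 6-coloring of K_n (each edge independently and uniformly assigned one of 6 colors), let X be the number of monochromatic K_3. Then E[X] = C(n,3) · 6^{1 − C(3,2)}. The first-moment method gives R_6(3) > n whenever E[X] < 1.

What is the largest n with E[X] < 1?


We need C(n, 3) · 6^{1 − 3} < 1, i.e. C(n, 3) < 6^{3 − 1} = 36.
Check values of n near the boundary:
  n = 3: C(3, 3) = 1; 1 < 36? YES
  n = 4: C(4, 3) = 4; 4 < 36? YES
  n = 5: C(5, 3) = 10; 10 < 36? YES
  n = 6: C(6, 3) = 20; 20 < 36? YES
  n = 7: C(7, 3) = 35; 35 < 36? YES
  n = 8: C(8, 3) = 56; 56 < 36? NO
  n = 9: C(9, 3) = 84; 84 < 36? NO
The largest n with C(n, 3) < 36 is n = 7 (where E[X] = 35/36 ≈ 0.9722222). Hence R_6(3) > 7, i.e. R_6(3) ≥ 8.

Largest n = 7; hence R_6(3) > 7.


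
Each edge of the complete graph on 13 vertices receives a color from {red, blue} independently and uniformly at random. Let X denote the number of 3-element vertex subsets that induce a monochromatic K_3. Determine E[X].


Let X = Σ_S X_S over the C(13, 3) = 286 subsets S of size 3, where X_S = 1 if the K_3 on S is monochromatic.
For a fixed S, the K_3 on S has C(3, 2) = 3 edges. P[all 3 edges red] = (1/2)^3, and likewise for blue, so P[monochromatic] = 2·(1/2)^3 = 2^{1 − 3} = 1/4.
By linearity: E[X] = C(13, 3) · 2^{1 − 3} = 286 · 1/4 = 143/2.
Numerically: E[X] ≈ 71.5000.

E[X] = C(13,3)·2^(1−C(3,2)) = 143/2 ≈ 71.5000.


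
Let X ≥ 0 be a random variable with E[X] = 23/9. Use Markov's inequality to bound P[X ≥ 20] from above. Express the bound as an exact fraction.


μ = E[X] = 23/9, a = 20.
Markov: P[X ≥ 20] ≤ μ/a = (23/9)/20 = 23/180.
Numerically: ≈ 0.128.
(Since a = 20 > μ = 2.556, the bound 23/180 is < 1 and informative.)

P[X ≥ 20] ≤ 23/180 ≈ 0.128.


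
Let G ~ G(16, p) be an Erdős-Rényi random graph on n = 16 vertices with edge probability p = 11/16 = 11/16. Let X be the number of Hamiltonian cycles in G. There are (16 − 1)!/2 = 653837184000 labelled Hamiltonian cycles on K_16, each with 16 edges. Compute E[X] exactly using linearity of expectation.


K_16 has (16 − 1)!/2 = 653837184000 labelled Hamiltonian cycles.
For each such Hamiltonian cycle H, let X_H = 1 if all 16 edges of H are present in G. Then P[X_H = 1] = p^{16} = (11/16)^{16} = 45949729863572161/18446744073709551616.
By linearity of expectation: E[X] = Σ_H E[X_H] = 653837184000 · p^{16} = 653837184000 · 45949729863572161/18446744073709551616 = 29339494120662818290072875/18014398509481984.
Numerically: E[X] ≈ 1.63e+09.

E[X] = 653837184000 · (11/16)^{16} = 29339494120662818290072875/18014398509481984 ≈ 1.63e+09.


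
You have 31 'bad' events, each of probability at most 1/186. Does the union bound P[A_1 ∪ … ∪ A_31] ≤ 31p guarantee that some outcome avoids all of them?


Union bound: P[∪_{i=1}^{31} A_i] ≤ Σ_i P[A_i] ≤ 31·p = 31·(1/186) = 1/6.
Numerically: 1/6 ≈ 0.1666667.
Is 1/6 < 1? YES.
Since P[∪ A_i] ≤ 1/6 < 1, the complement has P[∩ A_i^c] ≥ 1 − 1/6 = 5/6 > 0, so some outcome avoids every A_i.

31·p = 1/6 ≈ 0.1666667; existence CERTIFIED by the union bound.


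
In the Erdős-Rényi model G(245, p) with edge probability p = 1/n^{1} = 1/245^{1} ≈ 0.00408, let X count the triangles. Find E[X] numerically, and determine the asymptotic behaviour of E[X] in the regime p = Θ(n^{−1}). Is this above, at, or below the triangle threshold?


Number of potential triangles: C(245, 3) = 2421090.
Each occurs with probability p³ ≈ (0.00408)³ ≈ 6.79989e-08.
By linearity: E[X] = C(245, 3)·p³ ≈ 2421090 · 6.79989e-08 ≈ 0.165.
Here α = 1, so p = 1/n is exactly at the triangle threshold p ~ 1/n. Asymptotically E[X] → c³/6 = 1³/6 = 1/6 ≈ 0.167, a bounded constant. In this regime the triangle count is asymptotically Poisson(c³/6).

E[X] ≈ 0.165; in regime p = Θ(1/n^{1}) E[X] stays bounded (at the triangle threshold p ~ 1/n).


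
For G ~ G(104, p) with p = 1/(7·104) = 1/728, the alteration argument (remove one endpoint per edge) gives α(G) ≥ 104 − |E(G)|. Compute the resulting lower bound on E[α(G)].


E[|E(G)|] = C(104, 2)·p = 5356 · (1/728) = 103/14.
E[α(G)] ≥ n − E[|E(G)|] = 104 − 103/14 = 1353/14.
Numerically: ≈ 96.642857.
(This is only a lower bound; the true E[α(G)] may be larger.)

E[α(G)] ≥ 1353/14 ≈ 96.642857.


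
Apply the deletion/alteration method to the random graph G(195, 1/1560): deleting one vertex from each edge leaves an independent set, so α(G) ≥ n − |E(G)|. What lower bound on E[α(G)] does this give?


E[|E(G)|] = C(195, 2)·p = 18915 · (1/1560) = 97/8.
E[α(G)] ≥ n − E[|E(G)|] = 195 − 97/8 = 1463/8.
Numerically: ≈ 182.87500.
(This is only a lower bound; the true E[α(G)] may be larger.)

E[α(G)] ≥ 1463/8 ≈ 182.87500.


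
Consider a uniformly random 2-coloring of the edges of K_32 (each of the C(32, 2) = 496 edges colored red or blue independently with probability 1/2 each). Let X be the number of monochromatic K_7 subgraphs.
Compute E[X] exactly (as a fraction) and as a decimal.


Let X = Σ_S X_S over the C(32, 7) = 3365856 subsets S of size 7, where X_S = 1 if the K_7 on S is monochromatic.
For a fixed S, the K_7 on S has C(7, 2) = 21 edges. P[all 21 edges red] = (1/2)^21, and likewise for blue, so P[monochromatic] = 2·(1/2)^21 = 2^{1 − 21} = 1/1048576.
By linearity of expectation: E[X] = C(32, 7) · 2^{1 − 21} = 3365856 · 1/1048576 = 105183/32768.
Numerically: E[X] ≈ 3.2099.

E[X] = C(32,7)·2^(1−C(7,2)) = 105183/32768 ≈ 3.2099.


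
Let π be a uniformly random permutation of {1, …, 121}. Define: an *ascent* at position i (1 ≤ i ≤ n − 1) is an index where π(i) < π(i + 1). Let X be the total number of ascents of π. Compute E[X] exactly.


Write X = Σ X_I over i = 1, …, 120, with X_I the indicator of one ascent.
There are 120 indicators.
For each fixed i, the pair (π(i), π(i+1)) is a uniformly random ordered pair of distinct values from {1, …, 121}; by symmetry P[π(i) < π(i+1)] = 1/2.
By linearity: E[X] = 120 · (1/2) = (121 − 1) · (1/2) = 60 ≈ 60.000.

E[X] = 60 = 60.000.


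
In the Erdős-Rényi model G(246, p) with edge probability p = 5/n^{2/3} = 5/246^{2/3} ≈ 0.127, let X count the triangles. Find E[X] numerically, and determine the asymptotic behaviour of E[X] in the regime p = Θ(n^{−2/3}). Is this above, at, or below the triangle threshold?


Number of potential triangles: C(246, 3) = 2450980.
Each occurs with probability p³ ≈ (0.127)³ ≈ 2.06557e-03.
By linearity: E[X] = C(246, 3)·p³ ≈ 2450980 · 2.06557e-03 ≈ 5062.669.
Since α = 2/3 < 1, p = c/n^{2/3} ≫ 1/n is above the triangle threshold p ~ 1/n. Asymptotically E[X] ~ (c³/6)·n^{3(1−α)} = (5³/6)·n^{1} → ∞; triangles are abundant w.h.p.

E[X] ≈ 5062.669; in regime p = Θ(1/n^{2/3}) E[X] diverges (above the triangle threshold p ~ 1/n).


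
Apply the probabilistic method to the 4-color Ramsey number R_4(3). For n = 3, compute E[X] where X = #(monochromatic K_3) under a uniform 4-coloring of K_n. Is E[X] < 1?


E[X] = C(3, 3) · 4^{1 − 3} = 1 · 4^{−2} = 1/16.
As a reduced fraction: E[X] = 1/16 ≈ 0.0625000.
Is E[X] < 1? YES.
Since E[X] < 1, there exists a 4-coloring of K_{3} with no monochromatic K_3; hence R_4(3) > 3.

E[X] = 1/16 ≈ 0.0625000; E[X] < 1, so R_4(3) > 3.


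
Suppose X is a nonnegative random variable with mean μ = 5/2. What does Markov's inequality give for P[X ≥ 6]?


μ = E[X] = 5/2, a = 6.
Markov: P[X ≥ 6] ≤ μ/a = (5/2)/6 = 5/12.
Numerically: ≈ 0.416667.
(Since a = 6 > μ = 2.500000, the bound 5/12 is < 1 and informative.)

P[X ≥ 6] ≤ 5/12 ≈ 0.416667.


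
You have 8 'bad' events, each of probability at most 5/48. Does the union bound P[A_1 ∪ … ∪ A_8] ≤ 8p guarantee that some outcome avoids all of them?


Union bound: P[∪_{i=1}^{8} A_i] ≤ Σ_i P[A_i] ≤ 8·p = 8·(5/48) = 5/6.
Numerically: 5/6 ≈ 0.8333.
Is 5/6 < 1? YES.
Since P[∪ A_i] ≤ 5/6 < 1, the complement has P[∩ A_i^c] ≥ 1 − 5/6 = 1/6 > 0, so some outcome avoids every A_i.

8·p = 5/6 ≈ 0.8333; existence CERTIFIED by the union bound.


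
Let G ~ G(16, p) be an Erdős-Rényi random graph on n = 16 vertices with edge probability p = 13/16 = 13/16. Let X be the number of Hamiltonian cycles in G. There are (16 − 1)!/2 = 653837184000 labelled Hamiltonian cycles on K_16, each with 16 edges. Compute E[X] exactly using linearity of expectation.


K_16 has (16 − 1)!/2 = 653837184000 labelled Hamiltonian cycles.
For each such Hamiltonian cycle H, let X_H = 1 if all 16 edges of H are present in G. Then P[X_H = 1] = p^{16} = (13/16)^{16} = 665416609183179841/18446744073709551616.
By linearity of expectation: E[X] = Σ_H E[X_H] = 653837184000 · p^{16} = 653837184000 · 665416609183179841/18446744073709551616 = 424877072202303561918952875/18014398509481984.
Numerically: E[X] ≈ 2.35854e+10.

E[X] = 653837184000 · (13/16)^{16} = 424877072202303561918952875/18014398509481984 ≈ 2.35854e+10.


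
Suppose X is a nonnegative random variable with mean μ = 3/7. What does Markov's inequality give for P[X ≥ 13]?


μ = E[X] = 3/7, a = 13.
Markov: P[X ≥ 13] ≤ μ/a = (3/7)/13 = 3/91.
Numerically: ≈ 0.0330.
(Since a = 13 > μ = 0.4286, the bound 3/91 is < 1 and informative.)

P[X ≥ 13] ≤ 3/91 ≈ 0.0330.


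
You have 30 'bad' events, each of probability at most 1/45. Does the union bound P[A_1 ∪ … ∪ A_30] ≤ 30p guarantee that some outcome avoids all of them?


Union bound: P[∪_{i=1}^{30} A_i] ≤ Σ_i P[A_i] ≤ 30·p = 30·(1/45) = 2/3.
Numerically: 2/3 ≈ 0.66667.
Is 2/3 < 1? YES.
Since P[∪ A_i] ≤ 2/3 < 1, the complement has P[∩ A_i^c] ≥ 1 − 2/3 = 1/3 > 0, so some outcome avoids every A_i.

30·p = 2/3 ≈ 0.66667; existence CERTIFIED by the union bound.


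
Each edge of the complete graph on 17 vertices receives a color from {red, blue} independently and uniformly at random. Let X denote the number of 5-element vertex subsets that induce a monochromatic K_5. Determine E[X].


Let X = Σ_S X_S over the C(17, 5) = 6188 subsets S of size 5, where X_S = 1 if the K_5 on S is monochromatic.
For a fixed S, the K_5 on S has C(5, 2) = 10 edges. P[all 10 edges red] = (1/2)^10, and likewise for blue, so P[monochromatic] = 2·(1/2)^10 = 2^{1 − 10} = 1/512.
Summing: E[X] = C(17, 5) · 2^{1 − 10} = 6188 · 1/512 = 1547/128.
Numerically: E[X] ≈ 12.086.

E[X] = C(17,5)·2^(1−C(5,2)) = 1547/128 ≈ 12.086.


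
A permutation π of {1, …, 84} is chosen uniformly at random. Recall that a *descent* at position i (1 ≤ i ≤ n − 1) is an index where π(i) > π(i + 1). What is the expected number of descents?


Write X = Σ X_I over i = 1, …, 83, with X_I the indicator of one descent.
There are 83 indicators.
For each fixed i, the pair (π(i), π(i+1)) is a uniformly random ordered pair of distinct values from {1, …, 84}; by symmetry P[π(i) > π(i+1)] = 1/2.
By linearity: E[X] = 83 · (1/2) = (84 − 1) · (1/2) = 83/2 ≈ 41.500.

E[X] = 83/2 = 41.500.


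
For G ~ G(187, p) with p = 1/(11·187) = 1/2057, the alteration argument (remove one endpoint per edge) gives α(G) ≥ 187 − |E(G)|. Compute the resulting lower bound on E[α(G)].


E[|E(G)|] = C(187, 2)·p = 17391 · (1/2057) = 93/11.
E[α(G)] ≥ n − E[|E(G)|] = 187 − 93/11 = 1964/11.
Numerically: ≈ 178.54545.
(This is only a lower bound; the true E[α(G)] may be larger.)

E[α(G)] ≥ 1964/11 ≈ 178.54545.


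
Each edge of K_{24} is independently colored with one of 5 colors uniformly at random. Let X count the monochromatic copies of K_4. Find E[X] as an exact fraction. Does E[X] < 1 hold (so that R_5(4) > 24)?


E[X] = C(24, 4) · 5^{1 − 6} = 10626 · 5^{−5} = 10626/3125.
As a reduced fraction: E[X] = 10626/3125 ≈ 3.4003200.
Is E[X] < 1? NO.
Since E[X] ≥ 1, the first-moment bound is inconclusive at n = 24; it does NOT by itself certify R_5(4) > 24.

E[X] = 10626/3125 ≈ 3.4003200; E[X] ≥ 1; first-moment method inconclusive here.


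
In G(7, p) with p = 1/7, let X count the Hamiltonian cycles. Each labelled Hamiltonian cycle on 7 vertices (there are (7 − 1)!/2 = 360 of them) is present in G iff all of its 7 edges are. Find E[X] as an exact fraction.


K_7 has (7 − 1)!/2 = 360 labelled Hamiltonian cycles.
For each such Hamiltonian cycle H, let X_H = 1 if all 7 edges of H are present in G. Then P[X_H = 1] = p^{7} = (1/7)^{7} = 1/823543.
Summing the indicators: E[X] = Σ_H E[X_H] = 360 · p^{7} = 360 · 1/823543 = 360/823543.
Numerically: E[X] ≈ 0.0004371.

E[X] = 360 · (1/7)^{7} = 360/823543 ≈ 0.0004371.


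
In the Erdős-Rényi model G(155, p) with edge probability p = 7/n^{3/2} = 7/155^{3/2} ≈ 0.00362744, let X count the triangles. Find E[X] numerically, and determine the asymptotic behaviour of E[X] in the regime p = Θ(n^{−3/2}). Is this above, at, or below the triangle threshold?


Number of potential triangles: C(155, 3) = 608685.
Each occurs with probability p³ ≈ (0.00362744)³ ≈ 4.77311039e-08.
By linearity: E[X] = C(155, 3)·p³ ≈ 608685 · 4.77311039e-08 ≈ 0.029053.
Since α = 3/2 > 1, p = c/n^{3/2} = o(1/n) is below the triangle threshold p ~ 1/n. Asymptotically E[X] ~ (c³/6)·n^{3(1−α)} = (7³/6)·n^{-1.5} → 0, so by Markov's inequality G has no triangles w.h.p.

E[X] ≈ 0.029053; in regime p = Θ(1/n^{3/2}) E[X] tends to 0 (below the triangle threshold p ~ 1/n).


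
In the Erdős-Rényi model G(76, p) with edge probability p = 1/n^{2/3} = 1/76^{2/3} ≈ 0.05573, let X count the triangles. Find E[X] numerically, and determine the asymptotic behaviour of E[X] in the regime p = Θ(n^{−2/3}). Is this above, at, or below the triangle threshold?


Number of potential triangles: C(76, 3) = 70300.
Each occurs with probability p³ ≈ (0.05573)³ ≈ 1.731302e-04.
By linearity: E[X] = C(76, 3)·p³ ≈ 70300 · 1.731302e-04 ≈ 12.1711.
Since α = 2/3 < 1, p = c/n^{2/3} ≫ 1/n is above the triangle threshold p ~ 1/n. Asymptotically E[X] ~ (c³/6)·n^{3(1−α)} = (1³/6)·n^{1} → ∞; triangles are abundant w.h.p.

E[X] ≈ 12.1711; in regime p = Θ(1/n^{2/3}) E[X] diverges (above the triangle threshold p ~ 1/n).


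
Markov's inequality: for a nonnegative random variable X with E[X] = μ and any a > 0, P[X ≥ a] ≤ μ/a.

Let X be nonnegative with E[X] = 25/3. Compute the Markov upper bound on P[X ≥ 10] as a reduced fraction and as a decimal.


μ = E[X] = 25/3, a = 10.
Markov: P[X ≥ 10] ≤ μ/a = (25/3)/10 = 5/6.
Numerically: ≈ 0.83333.
(Since a = 10 > μ = 8.33333, the bound 5/6 is < 1 and informative.)

P[X ≥ 10] ≤ 5/6 ≈ 0.83333.


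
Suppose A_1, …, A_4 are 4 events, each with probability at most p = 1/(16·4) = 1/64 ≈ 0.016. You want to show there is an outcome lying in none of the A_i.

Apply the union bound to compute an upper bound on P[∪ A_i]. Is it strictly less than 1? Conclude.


Union bound: P[∪_{i=1}^{4} A_i] ≤ Σ_i P[A_i] ≤ 4·p = 4·(1/64) = 1/16.
Numerically: 1/16 ≈ 0.062.
Is 1/16 < 1? YES.
Since P[∪ A_i] ≤ 1/16 < 1, the complement has P[∩ A_i^c] ≥ 1 − 1/16 = 15/16 > 0, so some outcome avoids every A_i.

4·p = 1/16 ≈ 0.062; existence CERTIFIED by the union bound.


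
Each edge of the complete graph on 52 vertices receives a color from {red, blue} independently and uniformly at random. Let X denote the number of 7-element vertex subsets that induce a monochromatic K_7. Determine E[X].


Let X = Σ_S X_S over the C(52, 7) = 133784560 subsets S of size 7, where X_S = 1 if the K_7 on S is monochromatic.
For a fixed S, the K_7 on S has C(7, 2) = 21 edges. P[all 21 edges red] = (1/2)^21, and likewise for blue, so P[monochromatic] = 2·(1/2)^21 = 2^{1 − 21} = 1/1048576.
By linearity: E[X] = C(52, 7) · 2^{1 − 21} = 133784560 · 1/1048576 = 8361535/65536.
Numerically: E[X] ≈ 127.587.

E[X] = C(52,7)·2^(1−C(7,2)) = 8361535/65536 ≈ 127.587.


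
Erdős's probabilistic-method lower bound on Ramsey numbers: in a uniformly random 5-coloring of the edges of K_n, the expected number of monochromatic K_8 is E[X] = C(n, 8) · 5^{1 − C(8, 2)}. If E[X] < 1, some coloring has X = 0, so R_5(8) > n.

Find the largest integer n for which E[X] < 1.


We need C(n, 8) · 5^{1 − 28} < 1, i.e. C(n, 8) < 5^{28 − 1} = 7450580596923828125.
Check values of n near the boundary:
  n = 858: C(858, 8) = 7049584530256467771; 7049584530256467771 < 7450580596923828125? YES
  n = 859: C(859, 8) = 7115855595170747139; 7115855595170747139 < 7450580596923828125? YES
  n = 860: C(860, 8) = 7182671140665308145; 7182671140665308145 < 7450580596923828125? YES
  n = 861: C(861, 8) = 7250034996615275865; 7250034996615275865 < 7450580596923828125? YES
  n = 862: C(862, 8) = 7317951015318931845; 7317951015318931845 < 7450580596923828125? YES
  n = 863: C(863, 8) = 7386423071602617757; 7386423071602617757 < 7450580596923828125? YES
  n = 864: C(864, 8) = 7455455062926006708; 7455455062926006708 < 7450580596923828125? NO
The largest n with C(n, 8) < 7450580596923828125 is n = 863 (where E[X] = 7386423071602617757/7450580596923828125 ≈ 0.9914). Hence R_5(8) > 863, i.e. R_5(8) ≥ 864.

Largest n = 863; hence R_5(8) > 863.


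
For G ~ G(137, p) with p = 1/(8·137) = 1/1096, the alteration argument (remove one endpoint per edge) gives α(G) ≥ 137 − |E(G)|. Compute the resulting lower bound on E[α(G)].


E[|E(G)|] = C(137, 2)·p = 9316 · (1/1096) = 17/2.
E[α(G)] ≥ n − E[|E(G)|] = 137 − 17/2 = 257/2.
Numerically: ≈ 128.500.
(This is only a lower bound; the true E[α(G)] may be larger.)

E[α(G)] ≥ 257/2 ≈ 128.500.


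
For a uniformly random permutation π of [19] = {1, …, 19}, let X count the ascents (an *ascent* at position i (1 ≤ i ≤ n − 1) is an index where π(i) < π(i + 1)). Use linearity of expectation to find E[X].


Write X = Σ X_I over i = 1, …, 18, with X_I the indicator of one ascent.
There are 18 indicators.
For each fixed i, the pair (π(i), π(i+1)) is a uniformly random ordered pair of distinct values from {1, …, 19}; by symmetry P[π(i) < π(i+1)] = 1/2.
By linearity: E[X] = 18 · (1/2) = (19 − 1) · (1/2) = 9 ≈ 9.000000.

E[X] = 9 = 9.000000.


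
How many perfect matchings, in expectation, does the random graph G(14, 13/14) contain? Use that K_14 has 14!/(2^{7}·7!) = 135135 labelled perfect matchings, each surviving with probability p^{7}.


K_14 has 14!/(2^{7}·7!) = 135135 labelled perfect matchings.
For each such perfect matching H, let X_H = 1 if all 7 edges of H are present in G. Then P[X_H = 1] = p^{7} = (13/14)^{7} = 62748517/105413504.
By linearity: E[X] = Σ_H E[X_H] = 135135 · p^{7} = 135135 · 62748517/105413504 = 1211360120685/15059072.
Numerically: E[X] ≈ 80440.6.

E[X] = 135135 · (13/14)^{7} = 1211360120685/15059072 ≈ 80440.6.


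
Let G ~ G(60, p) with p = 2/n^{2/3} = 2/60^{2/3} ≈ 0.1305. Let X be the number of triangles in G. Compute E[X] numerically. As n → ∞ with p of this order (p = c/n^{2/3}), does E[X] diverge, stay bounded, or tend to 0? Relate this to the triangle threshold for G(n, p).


Number of potential triangles: C(60, 3) = 34220.
Each occurs with probability p³ ≈ (0.1305)³ ≈ 2.2222222e-03.
By linearity: E[X] = C(60, 3)·p³ ≈ 34220 · 2.2222222e-03 ≈ 76.04444.
Since α = 2/3 < 1, p = c/n^{2/3} ≫ 1/n is above the triangle threshold p ~ 1/n. Asymptotically E[X] ~ (c³/6)·n^{3(1−α)} = (2³/6)·n^{1} → ∞; triangles are abundant w.h.p.

E[X] ≈ 76.04444; in regime p = Θ(1/n^{2/3}) E[X] diverges (above the triangle threshold p ~ 1/n).


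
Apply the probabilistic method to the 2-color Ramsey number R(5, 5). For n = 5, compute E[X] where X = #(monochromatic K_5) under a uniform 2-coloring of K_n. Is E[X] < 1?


E[X] = C(5, 5) · 2^{1 − 10} = 1 · 2^{−9} = 1/512.
As a reduced fraction: E[X] = 1/512 ≈ 0.0019531.
Is E[X] < 1? YES.
Since E[X] < 1, there exists a 2-coloring of K_{5} with no monochromatic K_5; hence R(5, 5) > 5.

E[X] = 1/512 ≈ 0.0019531; E[X] < 1, so R(5, 5) > 5.


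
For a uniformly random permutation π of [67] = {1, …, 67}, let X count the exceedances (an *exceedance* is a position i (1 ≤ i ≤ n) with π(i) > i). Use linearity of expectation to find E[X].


Write X = Σ_{i=1}^{67} X_i, where X_i = 1_{π(i) > i}.
For each fixed i, π(i) is uniform over {1, …, 67} (marginal of a uniform permutation), so P[π(i) > i] = (n − i)/n. Summing: Σ_{i=1}^{67} (n − i)/n = (0 + 1 + … + 66)/67 = 67(67 − 1)/(2·67) = (67 − 1)/2.
Hence E[X] = Σ_{i=1}^{67} (67 − i)/67 = 33 ≈ 33.00000.

E[X] = 33 = 33.00000.


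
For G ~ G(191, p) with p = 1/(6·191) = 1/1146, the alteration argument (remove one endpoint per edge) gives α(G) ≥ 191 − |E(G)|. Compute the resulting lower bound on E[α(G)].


E[|E(G)|] = C(191, 2)·p = 18145 · (1/1146) = 95/6.
E[α(G)] ≥ n − E[|E(G)|] = 191 − 95/6 = 1051/6.
Numerically: ≈ 175.1667.
(This is only a lower bound; the true E[α(G)] may be larger.)

E[α(G)] ≥ 1051/6 ≈ 175.1667.


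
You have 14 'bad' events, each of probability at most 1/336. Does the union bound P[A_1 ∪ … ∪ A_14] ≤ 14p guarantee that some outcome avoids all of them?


Union bound: P[∪_{i=1}^{14} A_i] ≤ Σ_i P[A_i] ≤ 14·p = 14·(1/336) = 1/24.
Numerically: 1/24 ≈ 0.04167.
Is 1/24 < 1? YES.
Since P[∪ A_i] ≤ 1/24 < 1, the complement has P[∩ A_i^c] ≥ 1 − 1/24 = 23/24 > 0, so some outcome avoids every A_i.

14·p = 1/24 ≈ 0.04167; existence CERTIFIED by the union bound.


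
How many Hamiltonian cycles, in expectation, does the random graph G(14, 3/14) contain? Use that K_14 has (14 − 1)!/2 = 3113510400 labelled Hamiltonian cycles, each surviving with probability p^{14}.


K_14 has (14 − 1)!/2 = 3113510400 labelled Hamiltonian cycles.
For each such Hamiltonian cycle H, let X_H = 1 if all 14 edges of H are present in G. Then P[X_H = 1] = p^{14} = (3/14)^{14} = 4782969/11112006825558016.
By linearity: E[X] = Σ_H E[X_H] = 3113510400 · p^{14} = 3113510400 · 4782969/11112006825558016 = 4155084744525/3100448333024.
Numerically: E[X] ≈ 1.34.

E[X] = 3113510400 · (3/14)^{14} = 4155084744525/3100448333024 ≈ 1.34.


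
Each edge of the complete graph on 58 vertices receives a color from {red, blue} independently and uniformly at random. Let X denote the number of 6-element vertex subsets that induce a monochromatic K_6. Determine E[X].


Let X = Σ_S X_S over the C(58, 6) = 40475358 subsets S of size 6, where X_S = 1 if the K_6 on S is monochromatic.
For a fixed S, the K_6 on S has C(6, 2) = 15 edges. P[all 15 edges red] = (1/2)^15, and likewise for blue, so P[monochromatic] = 2·(1/2)^15 = 2^{1 − 15} = 1/16384.
By linearity: E[X] = C(58, 6) · 2^{1 − 15} = 40475358 · 1/16384 = 20237679/8192.
Numerically: E[X] ≈ 2470.420.

E[X] = C(58,6)·2^(1−C(6,2)) = 20237679/8192 ≈ 2470.420.


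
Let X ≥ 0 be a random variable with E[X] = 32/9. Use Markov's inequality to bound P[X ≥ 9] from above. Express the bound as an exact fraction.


μ = E[X] = 32/9, a = 9.
Markov: P[X ≥ 9] ≤ μ/a = (32/9)/9 = 32/81.
Numerically: ≈ 0.39506.
(Since a = 9 > μ = 3.55556, the bound 32/81 is < 1 and informative.)

P[X ≥ 9] ≤ 32/81 ≈ 0.39506.


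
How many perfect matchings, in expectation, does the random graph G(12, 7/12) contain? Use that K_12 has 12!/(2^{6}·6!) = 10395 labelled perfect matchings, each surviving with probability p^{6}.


K_12 has 12!/(2^{6}·6!) = 10395 labelled perfect matchings.
For each such perfect matching H, let X_H = 1 if all 6 edges of H are present in G. Then P[X_H = 1] = p^{6} = (7/12)^{6} = 117649/2985984.
By linearity of expectation: E[X] = Σ_H E[X_H] = 10395 · p^{6} = 10395 · 117649/2985984 = 45294865/110592.
Numerically: E[X] ≈ 409.6.

E[X] = 10395 · (7/12)^{6} = 45294865/110592 ≈ 409.6.


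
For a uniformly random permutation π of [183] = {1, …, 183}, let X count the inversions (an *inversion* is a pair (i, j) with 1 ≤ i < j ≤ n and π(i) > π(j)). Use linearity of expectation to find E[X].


Write X = Σ X_I over the C(183, 2) = 16653 pairs i < j, with X_I the indicator of one inversion.
There are 16653 indicators.
For each fixed pair i < j, the values π(i) and π(j) are two distinct elements of {1, …, 183} in uniformly random order; by symmetry P[π(i) > π(j)] = 1/2.
By linearity: E[X] = 16653 · (1/2) = C(183, 2) · (1/2) = 16653/2 = 16653/2 ≈ 8326.50000.

E[X] = 16653/2 = 8326.50000.


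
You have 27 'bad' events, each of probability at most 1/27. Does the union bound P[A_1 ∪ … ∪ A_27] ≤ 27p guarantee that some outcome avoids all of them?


Union bound: P[∪_{i=1}^{27} A_i] ≤ Σ_i P[A_i] ≤ 27·p = 27·(1/27) = 1.
Numerically: 1 ≈ 1.00000.
Is 1 < 1? NO.
Since the bound 1 is ≥ 1, the union bound is uninformative here; it does NOT by itself certify existence.

27·p = 1 ≈ 1.00000; existence NOT certified by the union bound.


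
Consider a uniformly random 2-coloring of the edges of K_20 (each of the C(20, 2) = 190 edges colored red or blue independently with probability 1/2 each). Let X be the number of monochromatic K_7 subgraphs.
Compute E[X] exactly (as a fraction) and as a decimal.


Let X = Σ_S X_S over the C(20, 7) = 77520 subsets S of size 7, where X_S = 1 if the K_7 on S is monochromatic.
For a fixed S, the K_7 on S has C(7, 2) = 21 edges. P[all 21 edges red] = (1/2)^21, and likewise for blue, so P[monochromatic] = 2·(1/2)^21 = 2^{1 − 21} = 1/1048576.
By linearity of expectation: E[X] = C(20, 7) · 2^{1 − 21} = 77520 · 1/1048576 = 4845/65536.
Numerically: E[X] ≈ 0.073929.

E[X] = C(20,7)·2^(1−C(7,2)) = 4845/65536 ≈ 0.073929.


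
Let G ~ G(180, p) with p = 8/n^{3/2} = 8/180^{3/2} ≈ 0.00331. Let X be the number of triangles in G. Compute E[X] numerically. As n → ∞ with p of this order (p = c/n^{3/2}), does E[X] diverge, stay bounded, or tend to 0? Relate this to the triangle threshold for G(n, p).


Number of potential triangles: C(180, 3) = 955860.
Each occurs with probability p³ ≈ (0.00331)³ ≈ 3.63533e-08.
By linearity: E[X] = C(180, 3)·p³ ≈ 955860 · 3.63533e-08 ≈ 0.035.
Since α = 3/2 > 1, p = c/n^{3/2} = o(1/n) is below the triangle threshold p ~ 1/n. Asymptotically E[X] ~ (c³/6)·n^{3(1−α)} = (8³/6)·n^{-1.5} → 0, so by Markov's inequality G has no triangles w.h.p.

E[X] ≈ 0.035; in regime p = Θ(1/n^{3/2}) E[X] tends to 0 (below the triangle threshold p ~ 1/n).


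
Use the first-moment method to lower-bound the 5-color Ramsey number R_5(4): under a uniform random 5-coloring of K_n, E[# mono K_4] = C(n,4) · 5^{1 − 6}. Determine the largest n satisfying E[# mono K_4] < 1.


We need C(n, 4) · 5^{1 − 6} < 1, i.e. C(n, 4) < 5^{6 − 1} = 3125.
Check values of n near the boundary:
  n = 12: C(12, 4) = 495; 495 < 3125? YES
  n = 13: C(13, 4) = 715; 715 < 3125? YES
  n = 14: C(14, 4) = 1001; 1001 < 3125? YES
  n = 15: C(15, 4) = 1365; 1365 < 3125? YES
  n = 16: C(16, 4) = 1820; 1820 < 3125? YES
  n = 17: C(17, 4) = 2380; 2380 < 3125? YES
  n = 18: C(18, 4) = 3060; 3060 < 3125? YES
  n = 19: C(19, 4) = 3876; 3876 < 3125? NO
  n = 20: C(20, 4) = 4845; 4845 < 3125? NO
The largest n with C(n, 4) < 3125 is n = 18 (where E[X] = 612/625 ≈ 0.9792000). Hence R_5(4) > 18, i.e. R_5(4) ≥ 19.

Largest n = 18; hence R_5(4) > 18.


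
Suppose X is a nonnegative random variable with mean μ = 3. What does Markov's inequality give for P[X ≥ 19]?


μ = E[X] = 3, a = 19.
Markov: P[X ≥ 19] ≤ μ/a = (3)/19 = 3/19.
Numerically: ≈ 0.1579.
(Since a = 19 > μ = 3.0000, the bound 3/19 is < 1 and informative.)

P[X ≥ 19] ≤ 3/19 ≈ 0.1579.


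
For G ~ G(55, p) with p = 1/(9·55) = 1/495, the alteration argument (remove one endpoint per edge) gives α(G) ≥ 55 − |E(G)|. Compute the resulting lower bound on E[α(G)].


E[|E(G)|] = C(55, 2)·p = 1485 · (1/495) = 3.
E[α(G)] ≥ n − E[|E(G)|] = 55 − 3 = 52.
Numerically: ≈ 52.0000.
(This is only a lower bound; the true E[α(G)] may be larger.)

E[α(G)] ≥ 52 ≈ 52.0000.


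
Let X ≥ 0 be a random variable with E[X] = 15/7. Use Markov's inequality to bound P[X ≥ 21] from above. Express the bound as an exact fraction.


μ = E[X] = 15/7, a = 21.
Markov: P[X ≥ 21] ≤ μ/a = (15/7)/21 = 5/49.
Numerically: ≈ 0.1020.
(Since a = 21 > μ = 2.1429, the bound 5/49 is < 1 and informative.)

P[X ≥ 21] ≤ 5/49 ≈ 0.1020.


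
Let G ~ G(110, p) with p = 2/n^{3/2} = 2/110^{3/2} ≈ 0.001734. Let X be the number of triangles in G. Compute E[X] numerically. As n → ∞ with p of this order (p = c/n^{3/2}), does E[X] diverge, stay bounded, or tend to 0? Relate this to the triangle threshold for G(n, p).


Number of potential triangles: C(110, 3) = 215820.
Each occurs with probability p³ ≈ (0.001734)³ ≈ 5.209822e-09.
By linearity: E[X] = C(110, 3)·p³ ≈ 215820 · 5.209822e-09 ≈ 0.0011.
Since α = 3/2 > 1, p = c/n^{3/2} = o(1/n) is below the triangle threshold p ~ 1/n. Asymptotically E[X] ~ (c³/6)·n^{3(1−α)} = (2³/6)·n^{-1.5} → 0, so by Markov's inequality G has no triangles w.h.p.

E[X] ≈ 0.0011; in regime p = Θ(1/n^{3/2}) E[X] tends to 0 (below the triangle threshold p ~ 1/n).


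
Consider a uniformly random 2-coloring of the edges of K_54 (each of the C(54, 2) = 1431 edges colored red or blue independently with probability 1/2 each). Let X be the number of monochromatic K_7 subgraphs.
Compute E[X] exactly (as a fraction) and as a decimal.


Let X = Σ_S X_S over the C(54, 7) = 177100560 subsets S of size 7, where X_S = 1 if the K_7 on S is monochromatic.
For a fixed S, the K_7 on S has C(7, 2) = 21 edges. P[all 21 edges red] = (1/2)^21, and likewise for blue, so P[monochromatic] = 2·(1/2)^21 = 2^{1 − 21} = 1/1048576.
Summing: E[X] = C(54, 7) · 2^{1 − 21} = 177100560 · 1/1048576 = 11068785/65536.
Numerically: E[X] ≈ 168.89626.

E[X] = C(54,7)·2^(1−C(7,2)) = 11068785/65536 ≈ 168.89626.


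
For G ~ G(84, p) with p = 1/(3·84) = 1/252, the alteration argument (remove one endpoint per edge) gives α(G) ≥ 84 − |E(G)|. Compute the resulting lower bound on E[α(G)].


E[|E(G)|] = C(84, 2)·p = 3486 · (1/252) = 83/6.
E[α(G)] ≥ n − E[|E(G)|] = 84 − 83/6 = 421/6.
Numerically: ≈ 70.1667.
(This is only a lower bound; the true E[α(G)] may be larger.)

E[α(G)] ≥ 421/6 ≈ 70.1667.


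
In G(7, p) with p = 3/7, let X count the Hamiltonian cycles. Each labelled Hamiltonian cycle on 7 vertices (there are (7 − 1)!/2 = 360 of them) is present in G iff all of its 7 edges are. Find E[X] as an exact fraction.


K_7 has (7 − 1)!/2 = 360 labelled Hamiltonian cycles.
For each such Hamiltonian cycle H, let X_H = 1 if all 7 edges of H are present in G. Then P[X_H = 1] = p^{7} = (3/7)^{7} = 2187/823543.
By linearity: E[X] = Σ_H E[X_H] = 360 · p^{7} = 360 · 2187/823543 = 787320/823543.
Numerically: E[X] ≈ 0.95602.

E[X] = 360 · (3/7)^{7} = 787320/823543 ≈ 0.95602.


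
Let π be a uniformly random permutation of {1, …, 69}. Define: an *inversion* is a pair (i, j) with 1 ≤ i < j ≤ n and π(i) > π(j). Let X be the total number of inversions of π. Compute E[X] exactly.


Write X = Σ X_I over the C(69, 2) = 2346 pairs i < j, with X_I the indicator of one inversion.
There are 2346 indicators.
For each fixed pair i < j, the values π(i) and π(j) are two distinct elements of {1, …, 69} in uniformly random order; by symmetry P[π(i) > π(j)] = 1/2.
By linearity: E[X] = 2346 · (1/2) = C(69, 2) · (1/2) = 2346/2 = 1173 ≈ 1173.0000.

E[X] = 1173 = 1173.0000.


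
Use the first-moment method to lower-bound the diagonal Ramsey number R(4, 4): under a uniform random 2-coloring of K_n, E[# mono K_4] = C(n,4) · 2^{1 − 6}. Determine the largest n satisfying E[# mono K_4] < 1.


We need C(n, 4) · 2^{1 − 6} < 1, i.e. C(n, 4) < 2^{6 − 1} = 32.
Check values of n near the boundary:
  n = 4: C(4, 4) = 1; 1 < 32? YES
  n = 5: C(5, 4) = 5; 5 < 32? YES
  n = 6: C(6, 4) = 15; 15 < 32? YES
  n = 7: C(7, 4) = 35; 35 < 32? NO
The largest n with C(n, 4) < 32 is n = 6 (where E[X] = 15/32 ≈ 0.4687500). Hence R(4, 4) > 6, i.e. R(4, 4) ≥ 7.

Largest n = 6; hence R(4, 4) > 6.


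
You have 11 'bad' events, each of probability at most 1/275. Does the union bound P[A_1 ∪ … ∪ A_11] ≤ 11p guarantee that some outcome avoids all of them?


Union bound: P[∪_{i=1}^{11} A_i] ≤ Σ_i P[A_i] ≤ 11·p = 11·(1/275) = 1/25.
Numerically: 1/25 ≈ 0.040000.
Is 1/25 < 1? YES.
Since P[∪ A_i] ≤ 1/25 < 1, the complement has P[∩ A_i^c] ≥ 1 − 1/25 = 24/25 > 0, so some outcome avoids every A_i.

11·p = 1/25 ≈ 0.040000; existence CERTIFIED by the union bound.


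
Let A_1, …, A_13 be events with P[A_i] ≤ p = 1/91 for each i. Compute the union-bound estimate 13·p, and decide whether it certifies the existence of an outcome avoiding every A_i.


Union bound: P[∪_{i=1}^{13} A_i] ≤ Σ_i P[A_i] ≤ 13·p = 13·(1/91) = 1/7.
Numerically: 1/7 ≈ 0.143.
Is 1/7 < 1? YES.
Since P[∪ A_i] ≤ 1/7 < 1, the complement has P[∩ A_i^c] ≥ 1 − 1/7 = 6/7 > 0, so some outcome avoids every A_i.

13·p = 1/7 ≈ 0.143; existence CERTIFIED by the union bound.


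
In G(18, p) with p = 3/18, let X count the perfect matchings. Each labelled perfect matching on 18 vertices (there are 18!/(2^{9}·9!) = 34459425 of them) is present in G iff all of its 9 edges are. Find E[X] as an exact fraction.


K_18 has 18!/(2^{9}·9!) = 34459425 labelled perfect matchings.
For each such perfect matching H, let X_H = 1 if all 9 edges of H are present in G. Then P[X_H = 1] = p^{9} = (1/6)^{9} = 1/10077696.
By linearity of expectation: E[X] = Σ_H E[X_H] = 34459425 · p^{9} = 34459425 · 1/10077696 = 425425/124416.
Numerically: E[X] ≈ 3.419.

E[X] = 34459425 · (1/6)^{9} = 425425/124416 ≈ 3.419.


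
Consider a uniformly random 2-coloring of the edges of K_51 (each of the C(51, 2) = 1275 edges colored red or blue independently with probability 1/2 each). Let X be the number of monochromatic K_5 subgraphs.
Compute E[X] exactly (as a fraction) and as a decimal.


Let X = Σ_S X_S over the C(51, 5) = 2349060 subsets S of size 5, where X_S = 1 if the K_5 on S is monochromatic.
For a fixed S, the K_5 on S has C(5, 2) = 10 edges. P[all 10 edges red] = (1/2)^10, and likewise for blue, so P[monochromatic] = 2·(1/2)^10 = 2^{1 − 10} = 1/512.
Summing: E[X] = C(51, 5) · 2^{1 − 10} = 2349060 · 1/512 = 587265/128.
Numerically: E[X] ≈ 4588.00781.

E[X] = C(51,5)·2^(1−C(5,2)) = 587265/128 ≈ 4588.00781.


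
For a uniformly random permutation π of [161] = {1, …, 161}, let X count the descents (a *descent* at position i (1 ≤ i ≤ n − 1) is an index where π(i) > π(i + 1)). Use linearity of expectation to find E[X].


Write X = Σ X_I over i = 1, …, 160, with X_I the indicator of one descent.
There are 160 indicators.
For each fixed i, the pair (π(i), π(i+1)) is a uniformly random ordered pair of distinct values from {1, …, 161}; by symmetry P[π(i) > π(i+1)] = 1/2.
By linearity: E[X] = 160 · (1/2) = (161 − 1) · (1/2) = 80 ≈ 80.000.

E[X] = 80 = 80.000.


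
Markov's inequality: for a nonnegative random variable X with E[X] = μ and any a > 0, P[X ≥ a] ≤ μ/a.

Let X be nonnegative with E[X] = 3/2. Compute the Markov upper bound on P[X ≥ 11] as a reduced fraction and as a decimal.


μ = E[X] = 3/2, a = 11.
Markov: P[X ≥ 11] ≤ μ/a = (3/2)/11 = 3/22.
Numerically: ≈ 0.136364.
(Since a = 11 > μ = 1.500000, the bound 3/22 is < 1 and informative.)

P[X ≥ 11] ≤ 3/22 ≈ 0.136364.


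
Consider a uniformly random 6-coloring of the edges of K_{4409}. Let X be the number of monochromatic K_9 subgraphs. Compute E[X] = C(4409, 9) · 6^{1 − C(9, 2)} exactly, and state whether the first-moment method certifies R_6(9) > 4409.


E[X] = C(4409, 9) · 6^{1 − 36} = 1720875732988608787686577131 · 6^{−35} = 1720875732988608787686577131/1719070799748422591028658176.
As a reduced fraction: E[X] = 573625244329536262562192377/573023599916140863676219392 ≈ 1.0010499.
Is E[X] < 1? NO.
Since E[X] ≥ 1, the first-moment bound is inconclusive at n = 4409; it does NOT by itself certify R_6(9) > 4409.

E[X] = 573625244329536262562192377/573023599916140863676219392 ≈ 1.0010499; E[X] ≥ 1; first-moment method inconclusive here.


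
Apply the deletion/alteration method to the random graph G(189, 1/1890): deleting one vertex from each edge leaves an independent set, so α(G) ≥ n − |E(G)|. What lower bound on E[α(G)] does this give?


E[|E(G)|] = C(189, 2)·p = 17766 · (1/1890) = 47/5.
E[α(G)] ≥ n − E[|E(G)|] = 189 − 47/5 = 898/5.
Numerically: ≈ 179.600000.
(This is only a lower bound; the true E[α(G)] may be larger.)

E[α(G)] ≥ 898/5 ≈ 179.600000.
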